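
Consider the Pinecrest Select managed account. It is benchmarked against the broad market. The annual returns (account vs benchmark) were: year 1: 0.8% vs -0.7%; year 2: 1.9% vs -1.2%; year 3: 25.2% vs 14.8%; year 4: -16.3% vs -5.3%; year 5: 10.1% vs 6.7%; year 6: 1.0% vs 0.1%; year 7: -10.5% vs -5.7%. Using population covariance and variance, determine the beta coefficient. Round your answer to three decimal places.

1.803

r̄p = 1.7429%,  r̄m = 1.2429%
Cov = Σ(rp − r̄p)(rm − r̄m) / 7 = 81.2810
Var(rm) = Σ(rm − r̄m)² / 7 = 45.0910
β = Cov / Var = 81.2810 / 45.0910 = 1.8026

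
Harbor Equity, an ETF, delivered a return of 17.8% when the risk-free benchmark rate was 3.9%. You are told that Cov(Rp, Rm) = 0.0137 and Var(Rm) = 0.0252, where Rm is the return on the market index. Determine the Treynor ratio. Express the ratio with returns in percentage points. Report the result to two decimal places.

25.57

β = Cov / Var = 0.0137 / 0.0252 = 0.5437
Treynor = (Rp − Rf) / β = (17.8% − 3.9%) / 0.5437 = 13.90 / 0.5437 = 25.5656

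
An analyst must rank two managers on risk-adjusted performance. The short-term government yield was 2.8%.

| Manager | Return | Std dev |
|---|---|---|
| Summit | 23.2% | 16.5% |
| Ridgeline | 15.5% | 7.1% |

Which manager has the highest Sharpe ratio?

Summit: Sharpe ratio = (23.2% − 2.8%) / 16.5% = 1.236
Ridgeline: Sharpe ratio = (15.5% − 2.8%) / 7.1% = 1.789
Highest: Ridgeline (1.789).

Ridgeline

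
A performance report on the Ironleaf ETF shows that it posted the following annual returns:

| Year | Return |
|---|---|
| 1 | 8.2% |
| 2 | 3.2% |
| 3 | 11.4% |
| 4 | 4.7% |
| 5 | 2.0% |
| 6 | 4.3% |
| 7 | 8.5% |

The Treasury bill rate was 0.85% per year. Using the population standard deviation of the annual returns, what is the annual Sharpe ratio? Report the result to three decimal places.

1.658

r̄ = (8.2 + 3.2 + 11.4 + 4.7 + 2 + 4.3 + 8.5) / 7 = 6.0429%
Σ(r − r̄)² = (8.2 − 6.0429)² + (3.2 − 6.0429)² + (11.4 − 6.0429)² + … = 68.6571
population σ = √(68.6571 / 7) = √9.8082 = 3.1318%
Sharpe = (r̄ − rf) / σ = (6.0429 − 0.85) / 3.1318 = 5.1929 / 3.1318 = 1.6581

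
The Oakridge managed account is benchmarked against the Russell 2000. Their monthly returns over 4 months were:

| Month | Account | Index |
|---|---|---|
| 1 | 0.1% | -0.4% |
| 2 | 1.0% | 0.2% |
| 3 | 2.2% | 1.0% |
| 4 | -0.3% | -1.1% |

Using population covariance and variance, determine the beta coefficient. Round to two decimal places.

r̄p = 0.7500%,  r̄m = -0.0750%
Cov = Σ(rp − r̄p)(rm − r̄m) / 4 = 0.7288
Var(rm) = Σ(rm − r̄m)² / 4 = 0.5969
β = Cov / Var = 0.7288 / 0.5969 = 1.2210

1.22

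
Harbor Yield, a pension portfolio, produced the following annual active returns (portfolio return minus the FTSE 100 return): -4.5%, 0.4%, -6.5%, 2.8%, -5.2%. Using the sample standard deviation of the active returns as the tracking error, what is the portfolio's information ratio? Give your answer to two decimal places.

Mean return r̄ = -13.00 / 5 = -2.6000%
Sample σ = √[Σ(r − r̄)² / 4] = √[63.7400 / 4] = √15.9350 = 3.9919%
IR = r̄ / tracking error = -2.6000 / 3.9919 = -0.6513

-0.65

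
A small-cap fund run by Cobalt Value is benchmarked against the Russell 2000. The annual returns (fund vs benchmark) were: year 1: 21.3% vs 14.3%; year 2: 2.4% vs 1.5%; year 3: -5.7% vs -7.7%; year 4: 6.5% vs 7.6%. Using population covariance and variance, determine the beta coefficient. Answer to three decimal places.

1.165

r̄p = 6.1250%,  r̄m = 3.9250%
Cov = Σ(rp − r̄p)(rm − r̄m) / 4 = 76.3294
Var(rm) = Σ(rm − r̄m)² / 4 = 65.5419
β = Cov / Var = 76.3294 / 65.5419 = 1.1646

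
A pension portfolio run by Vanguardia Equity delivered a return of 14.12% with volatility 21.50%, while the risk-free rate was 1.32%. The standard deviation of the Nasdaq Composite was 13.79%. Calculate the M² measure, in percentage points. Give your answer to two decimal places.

9.53

Sharpe = (Rp − Rf) / σp = (14.12% − 1.32%) / 21.50% = 0.5953
M² = Rf + Sharpe × σm = 1.32% + 0.5953 × 13.79% = 9.5292%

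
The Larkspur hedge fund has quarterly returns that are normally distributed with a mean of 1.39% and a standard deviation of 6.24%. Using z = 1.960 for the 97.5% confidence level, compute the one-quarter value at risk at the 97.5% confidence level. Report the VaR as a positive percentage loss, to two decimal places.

VaR (as % loss) = −(μ − z·σ) = −(1.39% − 1.960 × 6.24%) = −(-10.8404%) = 10.8404%

10.84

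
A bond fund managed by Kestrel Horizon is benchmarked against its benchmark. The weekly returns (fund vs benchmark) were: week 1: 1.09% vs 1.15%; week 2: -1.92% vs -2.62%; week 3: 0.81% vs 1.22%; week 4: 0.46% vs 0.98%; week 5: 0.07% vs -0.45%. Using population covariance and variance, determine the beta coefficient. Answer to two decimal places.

0.71

r̄p = 0.1020%,  r̄m = 0.0560%
Cov = Σ(rp − r̄p)(rm − r̄m) / 5 = 1.5326
Var(rm) = Σ(rm − r̄m)² / 5 = 2.1645
β = Cov / Var = 1.5326 / 2.1645 = 0.7081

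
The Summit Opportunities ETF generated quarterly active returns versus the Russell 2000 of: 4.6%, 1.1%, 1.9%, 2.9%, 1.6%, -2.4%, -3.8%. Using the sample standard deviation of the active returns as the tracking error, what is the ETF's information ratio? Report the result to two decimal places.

0.29

Mean return μ = 5.90 / 7 = 0.8429%
Σ(r − μ)² = (4.6 − 0.8429)² + (1.1 − 0.8429)² + (1.9 − 0.8429)² + … = 52.1771
sample σ = √(52.1771 / 6) = √8.6962 = 2.9489%
IR = μ / tracking error = 0.8429 / 2.9489 = 0.2858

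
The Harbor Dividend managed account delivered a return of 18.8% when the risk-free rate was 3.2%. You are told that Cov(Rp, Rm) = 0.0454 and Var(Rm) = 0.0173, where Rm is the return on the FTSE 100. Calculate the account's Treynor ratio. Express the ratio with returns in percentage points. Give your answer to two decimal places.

5.94

β = Cov / Var = 0.0454 / 0.0173 = 2.6243
Treynor = (Rp − Rf) / β = (18.8% − 3.2%) / 2.6243 = 15.60 / 2.6243 = 5.9444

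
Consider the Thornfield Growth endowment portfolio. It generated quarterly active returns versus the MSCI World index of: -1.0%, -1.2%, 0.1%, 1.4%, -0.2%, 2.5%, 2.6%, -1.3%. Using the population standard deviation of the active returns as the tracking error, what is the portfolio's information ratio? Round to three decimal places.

Mean return μ = 2.90 / 8 = 0.3625%
Population σ = √[Σ(r − μ)² / 8] = √[18.0988 / 8] = √2.2624 = 1.5041%
IR = μ / tracking error = 0.3625 / 1.5041 = 0.2410

0.241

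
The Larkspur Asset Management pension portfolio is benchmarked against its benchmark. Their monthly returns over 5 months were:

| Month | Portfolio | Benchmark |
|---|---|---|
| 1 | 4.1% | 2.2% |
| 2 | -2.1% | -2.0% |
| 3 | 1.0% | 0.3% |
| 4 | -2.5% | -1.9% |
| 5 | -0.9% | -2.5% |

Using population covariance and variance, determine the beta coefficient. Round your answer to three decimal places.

1.283

r̄p = -0.0800%,  r̄m = -0.7800%
Cov = Σ(rp − r̄p)(rm − r̄m) / 5 = 4.0416
Var(rm) = Σ(rm − r̄m)² / 5 = 3.1496
β = Cov / Var = 4.0416 / 3.1496 = 1.2832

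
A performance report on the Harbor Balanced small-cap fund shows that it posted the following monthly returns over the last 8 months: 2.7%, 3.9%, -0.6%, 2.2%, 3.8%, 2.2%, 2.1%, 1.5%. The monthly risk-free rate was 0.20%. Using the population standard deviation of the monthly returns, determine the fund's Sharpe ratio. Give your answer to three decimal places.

1.529

r̄ = (2.7 + 3.9 − 0.6 + 2.2 + 3.8 + 2.2 + 2.1 + 1.5) / 8 = 17.80 / 8 = 2.2250%
Σ(r − r̄)² = 14.0350; population σ = √(14.0350/8) = 1.3245%
Sharpe = (r̄ − rf) / σ = (2.2250 − 0.2) / 1.3245 = 2.0250 / 1.3245 = 1.5289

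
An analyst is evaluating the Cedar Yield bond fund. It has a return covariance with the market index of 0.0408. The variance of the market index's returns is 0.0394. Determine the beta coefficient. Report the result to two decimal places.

1.04

β = Cov(Rp, Rm) / Var(Rm) = 0.0408 / 0.0394 = 1.0355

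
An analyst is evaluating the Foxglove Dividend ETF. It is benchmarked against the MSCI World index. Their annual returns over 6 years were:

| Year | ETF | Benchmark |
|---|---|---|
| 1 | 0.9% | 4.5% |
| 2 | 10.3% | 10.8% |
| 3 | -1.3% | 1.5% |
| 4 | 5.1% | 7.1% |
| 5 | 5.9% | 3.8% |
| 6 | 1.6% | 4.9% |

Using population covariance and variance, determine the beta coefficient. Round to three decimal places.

r̄p = 3.7500%,  r̄m = 5.4333%
Cov = Σ(rp − r̄p)(rm − r̄m) / 6 = 9.5933
Var(rm) = Σ(rm − r̄m)² / 6 = 8.4789
β = Cov / Var = 9.5933 / 8.4789 = 1.1314

1.131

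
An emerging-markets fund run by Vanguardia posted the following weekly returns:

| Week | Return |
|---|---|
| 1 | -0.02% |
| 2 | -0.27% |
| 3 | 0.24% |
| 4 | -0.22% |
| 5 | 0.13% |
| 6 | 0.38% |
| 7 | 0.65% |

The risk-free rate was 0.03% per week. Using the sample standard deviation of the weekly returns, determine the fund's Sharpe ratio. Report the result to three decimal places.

r̄ = (-0.02 − 0.27 + 0.24 − 0.22 + 0.13 + 0.38 + 0.65) / 7 = 0.890 / 7 = 0.1271%
Σ(r − r̄)² = (-0.02 − 0.1271)² + (-0.27 − 0.1271)² + (0.24 − 0.1271)² + … = 0.6499
sample σ = √(0.6499 / 6) = √0.1083 = 0.3291%
Sharpe = (r̄ − rf) / σ = (0.1271 − 0.03) / 0.3291 = 0.0971 / 0.3291 = 0.2950

0.295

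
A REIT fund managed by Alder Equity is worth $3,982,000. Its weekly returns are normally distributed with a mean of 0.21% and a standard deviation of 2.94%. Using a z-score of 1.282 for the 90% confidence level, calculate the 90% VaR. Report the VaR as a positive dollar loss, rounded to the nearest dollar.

Return at the 90% tail: μ − z·σ = 0.21% − 1.282 × 2.94% = 0.21 − 3.76908 = -3.55908%
VaR = −(-3.55908%) × $3,982,000 = 3.55908% × $3,982,000 = $141,723

$141,723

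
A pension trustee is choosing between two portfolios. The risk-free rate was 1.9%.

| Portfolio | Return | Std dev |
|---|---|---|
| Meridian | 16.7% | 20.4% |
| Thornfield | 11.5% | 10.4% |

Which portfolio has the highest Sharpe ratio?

Meridian: Sharpe ratio = (16.7% − 1.9%) / 20.4% = 0.725
Thornfield: Sharpe ratio = (11.5% − 1.9%) / 10.4% = 0.923
Highest: Thornfield (0.923).

Thornfield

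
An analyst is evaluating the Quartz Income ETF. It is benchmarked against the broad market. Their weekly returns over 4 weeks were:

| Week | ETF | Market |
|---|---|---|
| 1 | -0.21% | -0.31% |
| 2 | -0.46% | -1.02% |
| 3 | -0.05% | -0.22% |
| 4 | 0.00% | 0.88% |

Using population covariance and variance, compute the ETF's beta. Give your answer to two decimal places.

0.23

r̄p = -0.1800%,  r̄m = -0.1675%
Cov = Σ(rp − r̄p)(rm − r̄m) / 4 = 0.1062
Var(rm) = Σ(rm − r̄m)² / 4 = 0.4618
β = Cov / Var = 0.1062 / 0.4618 = 0.2300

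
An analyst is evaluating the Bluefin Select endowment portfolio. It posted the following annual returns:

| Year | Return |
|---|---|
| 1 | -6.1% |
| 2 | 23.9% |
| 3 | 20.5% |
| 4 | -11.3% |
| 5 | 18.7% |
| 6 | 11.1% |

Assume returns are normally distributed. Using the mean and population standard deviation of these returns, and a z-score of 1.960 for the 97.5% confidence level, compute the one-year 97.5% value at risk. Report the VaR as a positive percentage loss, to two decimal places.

μ = (-6.1 + 23.9 + 20.5 − 11.3 + 18.7 + 11.1) / 6 = 9.4667%
Σ(r − μ)² = 1091.5533; population σ = √(1091.5533/6) = 13.4880%
VaR = −(μ − z·σ) = −(9.4667 − 1.960 × 13.4880) = −(-16.9698) = 16.9698%

16.97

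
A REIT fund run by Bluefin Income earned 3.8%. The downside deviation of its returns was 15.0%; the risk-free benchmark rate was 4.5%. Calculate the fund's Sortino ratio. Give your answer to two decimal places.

Sortino = (Rp − Rf) / σd = (3.8% − 4.5%) / 15.0% = -0.70% / 15.0% = -0.0467

-0.05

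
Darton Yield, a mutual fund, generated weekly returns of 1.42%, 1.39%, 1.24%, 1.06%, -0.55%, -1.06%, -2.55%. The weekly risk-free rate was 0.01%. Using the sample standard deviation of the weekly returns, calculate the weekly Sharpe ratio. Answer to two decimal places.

0.08

Mean return μ = 0.950 / 7 = 0.1357%
Sample std dev = √[14.4094 / 6] = 1.5497%
Sharpe = (μ − rf) / σ = (0.1357 − 0.01) / 1.5497 = 0.1257 / 1.5497 = 0.0811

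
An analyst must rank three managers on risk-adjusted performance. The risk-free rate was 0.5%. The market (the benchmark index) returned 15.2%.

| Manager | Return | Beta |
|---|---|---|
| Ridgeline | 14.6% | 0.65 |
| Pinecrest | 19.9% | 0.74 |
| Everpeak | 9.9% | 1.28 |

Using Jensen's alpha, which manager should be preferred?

Pinecrest

Ridgeline: α = 14.6% − [0.5% + 0.65 × (15.2% − 0.5%)] = 4.545
Pinecrest: α = 19.9% − [0.5% + 0.74 × (15.2% − 0.5%)] = 8.522
Everpeak: α = 9.9% − [0.5% + 1.28 × (15.2% − 0.5%)] = -9.416
Highest: Pinecrest (8.522).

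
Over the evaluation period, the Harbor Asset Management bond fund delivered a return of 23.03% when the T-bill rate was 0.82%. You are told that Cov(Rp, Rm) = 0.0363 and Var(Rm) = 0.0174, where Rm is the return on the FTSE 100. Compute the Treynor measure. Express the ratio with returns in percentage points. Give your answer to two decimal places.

β = Cov / Var = 0.0363 / 0.0174 = 2.0862
Treynor = (Rp − Rf) / β = (23.03% − 0.82%) / 2.0862 = 22.21 / 2.0862 = 10.6462

10.65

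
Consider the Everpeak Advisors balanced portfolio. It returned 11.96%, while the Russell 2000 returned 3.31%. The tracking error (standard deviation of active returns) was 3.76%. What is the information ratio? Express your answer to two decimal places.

2.30

IR = (Rp − Rb) / TE = (11.96% − 3.31%) / 3.76% = 8.65% / 3.76% = 2.3005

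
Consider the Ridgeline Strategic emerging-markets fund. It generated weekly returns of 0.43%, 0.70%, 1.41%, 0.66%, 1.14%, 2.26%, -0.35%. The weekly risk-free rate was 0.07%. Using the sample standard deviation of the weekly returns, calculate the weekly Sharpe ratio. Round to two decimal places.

r̄ = (0.43 + 0.7 + 1.41 + 0.66 + 1.14 + 2.26 − 0.35) / 7 = 0.8929%
Σ(r − r̄)² = (0.43 − 0.8929)² + (0.7 − 0.8929)² + (1.41 − 0.8929)² + … = 4.0479
σ = √[4.0479 / 6] = 0.8214%
Sharpe = (r̄ − rf) / σ = (0.8929 − 0.07) / 0.8214 = 0.8229 / 0.8214 = 1.0018

1.00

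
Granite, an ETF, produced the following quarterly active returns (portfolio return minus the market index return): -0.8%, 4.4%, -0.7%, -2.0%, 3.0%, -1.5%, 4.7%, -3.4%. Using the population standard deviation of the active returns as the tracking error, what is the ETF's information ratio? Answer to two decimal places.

μ = (-0.8 + 4.4 − 0.7 − 2 + 3 − 1.5 + 4.7 − 3.4) / 8 = 0.4625%
Σ(r − μ)² = (-0.8 − 0.4625)² + (4.4 − 0.4625)² + (-0.7 − 0.4625)² + … = 67.6788
σ = √[67.6788 / 8] = 2.9086%
IR = μ / tracking error = 0.4625 / 2.9086 = 0.1590

0.16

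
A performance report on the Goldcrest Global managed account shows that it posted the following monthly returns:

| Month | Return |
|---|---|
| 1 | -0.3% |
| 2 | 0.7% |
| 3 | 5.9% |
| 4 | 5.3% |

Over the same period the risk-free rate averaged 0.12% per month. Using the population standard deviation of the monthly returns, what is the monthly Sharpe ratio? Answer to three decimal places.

1.018

Mean return r̄ = 11.60 / 4 = 2.9000%
Population std dev = √[29.8400 / 4] = 2.7313%
Sharpe = (r̄ − rf) / σ = (2.9000 − 0.12) / 2.7313 = 2.7800 / 2.7313 = 1.0178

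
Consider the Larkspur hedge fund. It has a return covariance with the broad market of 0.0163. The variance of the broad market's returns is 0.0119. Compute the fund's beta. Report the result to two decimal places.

1.37

β = Cov(Rp, Rm) / Var(Rm) = 0.0163 / 0.0119 = 1.3697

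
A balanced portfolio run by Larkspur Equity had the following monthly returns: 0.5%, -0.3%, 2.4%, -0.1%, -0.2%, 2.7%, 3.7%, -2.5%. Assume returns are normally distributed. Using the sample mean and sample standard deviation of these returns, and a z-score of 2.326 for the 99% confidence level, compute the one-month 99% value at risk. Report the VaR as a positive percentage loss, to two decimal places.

Mean return μ = 6.20 / 8 = 0.7750%
Σ(r − μ)² = (0.5 − 0.7750)² + (-0.3 − 0.7750)² + … = 28.5750
σ = √[28.5750 / 7] = 2.0204%
VaR = −(μ − z·σ) = −(0.7750 − 2.326 × 2.0204) = −(-3.9245) = 3.9245%

3.92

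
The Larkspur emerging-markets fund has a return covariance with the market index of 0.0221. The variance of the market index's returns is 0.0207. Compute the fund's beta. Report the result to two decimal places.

β = Cov(Rp, Rm) / Var(Rm) = 0.0221 / 0.0207 = 1.0676

1.07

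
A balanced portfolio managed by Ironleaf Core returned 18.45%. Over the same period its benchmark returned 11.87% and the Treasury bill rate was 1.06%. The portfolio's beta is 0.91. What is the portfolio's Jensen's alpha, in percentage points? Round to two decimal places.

CAPM expected return = Rf + β(Rm − Rf) = 1.06% + 0.91 × (11.87% − 1.06%) = 1.06 + 0.91 × 10.81 = 10.8971%
Jensen's α = Rp − E[R] = 18.45% − 10.8971% = 7.5529

7.55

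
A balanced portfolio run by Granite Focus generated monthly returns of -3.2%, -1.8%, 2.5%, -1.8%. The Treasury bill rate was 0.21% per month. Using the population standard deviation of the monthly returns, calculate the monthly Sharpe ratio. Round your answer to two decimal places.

-0.60

Mean return μ = -4.30 / 4 = -1.0750%
Σ(r − μ)² = (-3.2 − (-1.0750))² + (-1.8 − (-1.0750))² + … = 18.3475
σ = √[18.3475 / 4] = 2.1417%
Sharpe = (μ − rf) / σ = (-1.0750 − 0.21) / 2.1417 = -1.2850 / 2.1417 = -0.6000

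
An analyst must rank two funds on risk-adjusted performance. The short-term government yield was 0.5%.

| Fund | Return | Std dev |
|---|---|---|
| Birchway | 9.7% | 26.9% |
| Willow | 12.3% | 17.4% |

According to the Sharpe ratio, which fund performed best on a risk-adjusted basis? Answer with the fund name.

Birchway: Sharpe ratio = (9.7% − 0.5%) / 26.9% = 0.342
Willow: Sharpe ratio = (12.3% − 0.5%) / 17.4% = 0.678
Highest: Willow (0.678).

Willow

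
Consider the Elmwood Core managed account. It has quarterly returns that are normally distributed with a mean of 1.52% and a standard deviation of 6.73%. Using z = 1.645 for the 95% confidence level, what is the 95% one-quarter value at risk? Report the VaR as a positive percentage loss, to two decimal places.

9.55

VaR (as % loss) = −(μ − z·σ) = −(1.52% − 1.645 × 6.73%) = −(-9.55085%) = 9.55085%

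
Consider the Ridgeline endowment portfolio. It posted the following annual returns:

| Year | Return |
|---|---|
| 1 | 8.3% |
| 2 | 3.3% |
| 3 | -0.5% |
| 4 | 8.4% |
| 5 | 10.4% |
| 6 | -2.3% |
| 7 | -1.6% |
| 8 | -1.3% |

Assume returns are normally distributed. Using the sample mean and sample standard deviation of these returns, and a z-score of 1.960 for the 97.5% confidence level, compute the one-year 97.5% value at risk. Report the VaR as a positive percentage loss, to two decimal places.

7.18

Mean return μ = 24.70 / 8 = 3.0875%
Σ(r − μ)² = (8.3 − 3.0875)² + (3.3 − 3.0875)² + … = 192.0288
σ = √[192.0288 / 7] = 5.2376%
VaR = −(μ − z·σ) = −(3.0875 − 1.960 × 5.2376) = −(-7.1782) = 7.1782%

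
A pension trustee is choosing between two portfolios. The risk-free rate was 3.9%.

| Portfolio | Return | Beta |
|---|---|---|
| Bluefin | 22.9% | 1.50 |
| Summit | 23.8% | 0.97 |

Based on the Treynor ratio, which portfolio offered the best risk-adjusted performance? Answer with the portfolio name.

Bluefin: Treynor = (22.9% − 3.9%) / 1.50 = 12.667
Summit: Treynor = (23.8% − 3.9%) / 0.97 = 20.515
Highest: Summit (20.515).

Summit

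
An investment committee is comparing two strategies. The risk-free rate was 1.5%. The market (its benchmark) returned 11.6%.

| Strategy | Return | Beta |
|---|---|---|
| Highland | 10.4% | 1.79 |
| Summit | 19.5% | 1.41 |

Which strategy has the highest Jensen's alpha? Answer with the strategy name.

Highland: α = 10.4% − [1.5% + 1.79 × (11.6% − 1.5%)] = -9.179
Summit: α = 19.5% − [1.5% + 1.41 × (11.6% − 1.5%)] = 3.759
Highest: Summit (3.759).

Summit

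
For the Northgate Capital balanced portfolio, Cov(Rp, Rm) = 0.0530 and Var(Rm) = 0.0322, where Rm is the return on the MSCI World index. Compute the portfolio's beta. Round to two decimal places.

β = Cov(Rp, Rm) / Var(Rm) = 0.0530 / 0.0322 = 1.6460

1.65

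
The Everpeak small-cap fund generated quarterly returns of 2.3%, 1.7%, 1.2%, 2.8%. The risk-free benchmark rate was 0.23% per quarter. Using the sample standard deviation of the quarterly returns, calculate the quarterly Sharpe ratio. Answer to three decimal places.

2.537

μ = (2.3 + 1.7 + 1.2 + 2.8) / 4 = 2.0000%
Σ(r − μ)² = (2.3 − 2.0000)² + (1.7 − 2.0000)² + (1.2 − 2.0000)² + … = 1.4600
sample σ = √(1.4600 / 3) = √0.4867 = 0.6976%
Sharpe = (μ − rf) / σ = (2.0000 − 0.23) / 0.6976 = 1.7700 / 0.6976 = 2.5373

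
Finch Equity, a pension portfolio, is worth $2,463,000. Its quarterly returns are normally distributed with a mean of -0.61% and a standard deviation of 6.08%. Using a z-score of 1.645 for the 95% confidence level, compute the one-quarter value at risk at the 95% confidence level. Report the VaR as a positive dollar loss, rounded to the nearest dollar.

Return at the 95% tail: μ − z·σ = -0.61% − 1.645 × 6.08% = -0.61 − 10.0016 = -10.6116%
VaR = −(-10.6116%) × $2,463,000 = 10.6116% × $2,463,000 = $261,364

$261,364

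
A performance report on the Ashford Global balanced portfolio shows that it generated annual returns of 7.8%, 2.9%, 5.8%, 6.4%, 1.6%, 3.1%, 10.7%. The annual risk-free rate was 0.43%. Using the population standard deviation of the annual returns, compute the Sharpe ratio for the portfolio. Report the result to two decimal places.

1.71

r̄ = (7.8 + 2.9 + 5.8 + 6.4 + 1.6 + 3.1 + 10.7) / 7 = 38.30 / 7 = 5.4714%
Σ(r − r̄)² = (7.8 − 5.4714)² + (2.9 − 5.4714)² + (5.8 − 5.4714)² + … = 60.9543
σ = √[60.9543 / 7] = 2.9509%
Sharpe = (r̄ − rf) / σ = (5.4714 − 0.43) / 2.9509 = 5.0414 / 2.9509 = 1.7084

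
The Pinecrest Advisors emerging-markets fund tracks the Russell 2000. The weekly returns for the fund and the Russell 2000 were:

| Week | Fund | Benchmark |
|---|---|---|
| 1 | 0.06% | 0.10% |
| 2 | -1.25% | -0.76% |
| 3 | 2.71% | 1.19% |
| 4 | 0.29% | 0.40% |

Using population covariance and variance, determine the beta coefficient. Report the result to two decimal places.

1.99

r̄p = 0.4525%,  r̄m = 0.2325%
Cov = Σ(rp − r̄p)(rm − r̄m) / 4 = 0.9690
Var(rm) = Σ(rm − r̄m)² / 4 = 0.4869
β = Cov / Var = 0.9690 / 0.4869 = 1.9901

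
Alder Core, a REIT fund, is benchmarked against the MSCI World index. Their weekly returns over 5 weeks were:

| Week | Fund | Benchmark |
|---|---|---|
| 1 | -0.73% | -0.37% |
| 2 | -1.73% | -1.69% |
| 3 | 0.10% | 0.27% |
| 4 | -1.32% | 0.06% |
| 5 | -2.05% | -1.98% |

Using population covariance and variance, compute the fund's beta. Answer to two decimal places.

r̄p = -1.1460%,  r̄m = -0.7420%
Cov = Σ(rp − r̄p)(rm − r̄m) / 5 = 0.5898
Var(rm) = Σ(rm − r̄m)² / 5 = 0.8474
β = Cov / Var = 0.5898 / 0.8474 = 0.6960

0.70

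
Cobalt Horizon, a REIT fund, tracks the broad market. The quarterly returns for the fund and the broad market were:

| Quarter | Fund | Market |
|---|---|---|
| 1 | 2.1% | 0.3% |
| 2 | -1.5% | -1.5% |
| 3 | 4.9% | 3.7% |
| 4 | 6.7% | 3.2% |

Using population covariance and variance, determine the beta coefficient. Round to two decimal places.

r̄p = 3.0500%,  r̄m = 1.4250%
Cov = Σ(rp − r̄p)(rm − r̄m) / 4 = 6.2663
Var(rm) = Σ(rm − r̄m)² / 4 = 4.5369
β = Cov / Var = 6.2663 / 4.5369 = 1.3812

1.38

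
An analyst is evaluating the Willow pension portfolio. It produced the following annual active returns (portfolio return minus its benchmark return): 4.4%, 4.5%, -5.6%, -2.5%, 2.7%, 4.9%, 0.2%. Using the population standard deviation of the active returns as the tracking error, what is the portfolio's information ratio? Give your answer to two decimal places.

0.33

Mean return r̄ = 8.60 / 7 = 1.2286%
Population std dev = √[97.9943 / 7] = 3.7415%
IR = r̄ / tracking error = 1.2286 / 3.7415 = 0.3284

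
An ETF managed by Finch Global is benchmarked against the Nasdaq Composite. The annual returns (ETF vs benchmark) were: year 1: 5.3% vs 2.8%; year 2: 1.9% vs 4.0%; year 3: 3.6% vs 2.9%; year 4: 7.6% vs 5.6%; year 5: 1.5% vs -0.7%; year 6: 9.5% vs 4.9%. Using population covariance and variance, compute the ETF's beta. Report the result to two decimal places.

1.03

r̄p = 4.9000%,  r̄m = 3.2500%
Cov = Σ(rp − r̄p)(rm − r̄m) / 6 = 4.2317
Var(rm) = Σ(rm − r̄m)² / 6 = 4.1225
β = Cov / Var = 4.2317 / 4.1225 = 1.0265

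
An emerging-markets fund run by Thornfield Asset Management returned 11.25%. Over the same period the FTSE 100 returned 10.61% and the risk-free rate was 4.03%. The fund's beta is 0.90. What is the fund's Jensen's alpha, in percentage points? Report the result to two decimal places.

1.30

CAPM expected return = Rf + β(Rm − Rf) = 4.03% + 0.90 × (10.61% − 4.03%) = 4.03 + 0.90 × 6.58 = 9.9520%
Jensen's α = Rp − E[R] = 11.25% − 9.9520% = 1.2980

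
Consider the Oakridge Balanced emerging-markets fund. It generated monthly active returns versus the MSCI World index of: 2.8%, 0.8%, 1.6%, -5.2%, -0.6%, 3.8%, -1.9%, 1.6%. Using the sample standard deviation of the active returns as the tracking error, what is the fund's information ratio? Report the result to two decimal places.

0.13

r̄ = (2.8 + 0.8 + 1.6 − 5.2 − 0.6 + 3.8 − 1.9 + 1.6) / 8 = 0.3625%
Σ(r − r̄)² = (2.8 − 0.3625)² + (0.8 − 0.3625)² + … = 57.9988
sample σ = √(57.9988 / 7) = √8.2855 = 2.8785%
IR = r̄ / tracking error = 0.3625 / 2.8785 = 0.1259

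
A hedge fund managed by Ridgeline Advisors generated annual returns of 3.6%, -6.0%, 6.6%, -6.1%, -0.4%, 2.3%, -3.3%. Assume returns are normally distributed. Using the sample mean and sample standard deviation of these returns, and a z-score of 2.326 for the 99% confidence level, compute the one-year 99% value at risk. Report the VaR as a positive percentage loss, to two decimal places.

μ = (3.6 − 6 + 6.6 − 6.1 − 0.4 + 2.3 − 3.3) / 7 = -0.4714%
Σ(r − μ)² = 144.5143; sample σ = √(144.5143/6) = 4.9077%
VaR = −(μ − z·σ) = −(-0.4714 − 2.326 × 4.9077) = −(-11.8867) = 11.8867%

11.89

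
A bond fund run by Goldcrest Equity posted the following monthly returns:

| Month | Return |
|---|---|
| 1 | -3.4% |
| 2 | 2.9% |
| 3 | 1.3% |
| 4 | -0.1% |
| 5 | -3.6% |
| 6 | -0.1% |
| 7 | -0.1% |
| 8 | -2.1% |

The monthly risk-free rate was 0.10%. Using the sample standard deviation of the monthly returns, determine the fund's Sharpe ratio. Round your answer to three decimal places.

Mean return r̄ = -5.20 / 8 = -0.6500%
Σ(r − r̄)² = (-3.4 − (-0.6500))² + (2.9 − (-0.6500))² + (1.3 − (-0.6500))² + … = 35.6800
sample σ = √(35.6800 / 7) = √5.0971 = 2.2577%
Sharpe = (r̄ − rf) / σ = (-0.6500 − 0.1) / 2.2577 = -0.7500 / 2.2577 = -0.3322

-0.332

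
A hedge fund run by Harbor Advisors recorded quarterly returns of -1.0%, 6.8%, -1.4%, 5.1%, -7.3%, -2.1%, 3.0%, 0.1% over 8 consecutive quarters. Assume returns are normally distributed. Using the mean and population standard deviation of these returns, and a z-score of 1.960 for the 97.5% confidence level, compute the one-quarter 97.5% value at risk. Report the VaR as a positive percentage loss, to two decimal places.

r̄ = (-1 + 6.8 − 1.4 + 5.1 − 7.3 − 2.1 + 3 + 0.1) / 8 = 3.20 / 8 = 0.4000%
Σ(r − r̄)² = (-1 − 0.4000)² + (6.8 − 0.4000)² + … = 140.6400
population σ = √(140.6400 / 8) = √17.5800 = 4.1929%
VaR = −(r̄ − z·σ) = −(0.4000 − 1.960 × 4.1929) = −(-7.8181) = 7.8181%

7.82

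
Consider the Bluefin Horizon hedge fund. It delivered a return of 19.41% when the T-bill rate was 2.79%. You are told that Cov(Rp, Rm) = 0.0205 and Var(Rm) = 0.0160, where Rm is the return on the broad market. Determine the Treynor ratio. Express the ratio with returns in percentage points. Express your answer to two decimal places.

12.97

β = Cov / Var = 0.0205 / 0.0160 = 1.2813
Treynor = (Rp − Rf) / β = (19.41% − 2.79%) / 1.2813 = 16.62 / 1.2813 = 12.9712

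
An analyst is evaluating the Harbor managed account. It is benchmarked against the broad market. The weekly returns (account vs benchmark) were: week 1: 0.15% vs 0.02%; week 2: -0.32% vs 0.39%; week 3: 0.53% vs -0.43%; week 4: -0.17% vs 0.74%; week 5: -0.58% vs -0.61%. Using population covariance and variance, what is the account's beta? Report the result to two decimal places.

-0.09

r̄p = -0.0780%,  r̄m = 0.0220%
Cov = Σ(rp − r̄p)(rm − r̄m) / 5 = -0.0226
Var(rm) = Σ(rm − r̄m)² / 5 = 0.2509
β = Cov / Var = -0.0226 / 0.2509 = -0.0901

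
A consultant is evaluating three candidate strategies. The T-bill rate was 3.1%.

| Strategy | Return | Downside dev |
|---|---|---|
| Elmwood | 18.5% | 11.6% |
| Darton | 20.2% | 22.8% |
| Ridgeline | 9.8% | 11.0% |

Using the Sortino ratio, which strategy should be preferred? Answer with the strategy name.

Elmwood: Sortino ratio = (18.5% − 3.1%) / 11.6% = 1.328
Darton: Sortino ratio = (20.2% − 3.1%) / 22.8% = 0.750
Ridgeline: Sortino ratio = (9.8% − 3.1%) / 11.0% = 0.609
Highest: Elmwood (1.328).

Elmwood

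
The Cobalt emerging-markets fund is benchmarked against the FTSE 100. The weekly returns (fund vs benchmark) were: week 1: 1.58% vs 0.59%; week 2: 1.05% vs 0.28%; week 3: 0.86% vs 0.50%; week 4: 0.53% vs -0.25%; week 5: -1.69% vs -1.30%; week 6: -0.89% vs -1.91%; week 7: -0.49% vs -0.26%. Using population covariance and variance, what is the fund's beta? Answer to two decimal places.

1.10

r̄p = 0.1357%,  r̄m = -0.3357%
Cov = Σ(rp − r̄p)(rm − r̄m) / 7 = 0.8381
Var(rm) = Σ(rm − r̄m)² / 7 = 0.7651
β = Cov / Var = 0.8381 / 0.7651 = 1.0954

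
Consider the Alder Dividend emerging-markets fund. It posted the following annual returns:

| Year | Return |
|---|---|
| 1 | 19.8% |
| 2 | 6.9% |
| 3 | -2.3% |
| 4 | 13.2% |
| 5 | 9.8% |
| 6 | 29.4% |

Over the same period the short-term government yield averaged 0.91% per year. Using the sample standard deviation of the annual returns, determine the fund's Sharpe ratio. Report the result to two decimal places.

1.09

Mean return μ = 76.80 / 6 = 12.8000%
Σ(r − μ)² = (19.8 − 12.8000)² + (6.9 − 12.8000)² + … = 596.5400
σ = √[596.5400 / 5] = 10.9228%
Sharpe = (μ − rf) / σ = (12.8000 − 0.91) / 10.9228 = 11.8900 / 10.9228 = 1.0885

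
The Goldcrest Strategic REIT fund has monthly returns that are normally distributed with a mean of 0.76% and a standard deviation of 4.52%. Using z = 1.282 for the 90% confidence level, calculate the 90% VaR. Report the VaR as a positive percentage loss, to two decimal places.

5.03

VaR (as % loss) = −(μ − z·σ) = −(0.76% − 1.282 × 4.52%) = −(-5.03464%) = 5.03464%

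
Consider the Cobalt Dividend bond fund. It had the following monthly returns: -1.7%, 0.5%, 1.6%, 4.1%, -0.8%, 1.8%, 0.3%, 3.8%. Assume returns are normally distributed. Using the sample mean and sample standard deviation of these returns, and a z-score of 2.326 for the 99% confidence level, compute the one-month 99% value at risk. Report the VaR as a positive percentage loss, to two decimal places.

3.57

Mean return μ = 9.60 / 8 = 1.2000%
Sample σ = √[Σ(r − μ)² / 7] = √[29.4000 / 7] = √4.2000 = 2.0494%
VaR = −(μ − z·σ) = −(1.2000 − 2.326 × 2.0494) = −(-3.5669) = 3.5669%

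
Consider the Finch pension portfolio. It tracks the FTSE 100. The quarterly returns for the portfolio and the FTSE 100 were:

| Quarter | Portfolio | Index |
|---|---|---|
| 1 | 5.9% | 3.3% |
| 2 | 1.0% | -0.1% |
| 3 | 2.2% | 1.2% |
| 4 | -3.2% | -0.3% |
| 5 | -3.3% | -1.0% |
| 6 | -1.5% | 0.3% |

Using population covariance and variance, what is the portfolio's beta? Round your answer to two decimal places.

2.17

r̄p = 0.1833%,  r̄m = 0.5667%
Cov = Σ(rp − r̄p)(rm − r̄m) / 6 = 4.1994
Var(rm) = Σ(rm − r̄m)² / 6 = 1.9322
β = Cov / Var = 4.1994 / 1.9322 = 2.1734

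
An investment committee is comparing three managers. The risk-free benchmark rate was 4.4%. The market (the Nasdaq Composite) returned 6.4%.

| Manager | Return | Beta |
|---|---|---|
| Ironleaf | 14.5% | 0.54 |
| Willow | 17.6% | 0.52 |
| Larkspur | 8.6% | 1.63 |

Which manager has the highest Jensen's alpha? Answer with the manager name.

Willow

Ironleaf: α = 14.5% − [4.4% + 0.54 × (6.4% − 4.4%)] = 9.020
Willow: α = 17.6% − [4.4% + 0.52 × (6.4% − 4.4%)] = 12.160
Larkspur: α = 8.6% − [4.4% + 1.63 × (6.4% − 4.4%)] = 0.940
Highest: Willow (12.160).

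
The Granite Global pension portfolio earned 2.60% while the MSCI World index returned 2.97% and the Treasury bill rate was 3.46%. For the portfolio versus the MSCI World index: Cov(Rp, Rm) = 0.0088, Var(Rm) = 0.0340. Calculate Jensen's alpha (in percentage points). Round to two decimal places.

-0.73

β = Cov / Var = 0.0088 / 0.0340 = 0.2588
E[R] = Rf + β(Rm − Rf) = 3.46% + 0.2588 × (2.97% − 3.46%) = 3.3332%
α = Rp − E[R] = 2.60% − 3.3332% = -0.7332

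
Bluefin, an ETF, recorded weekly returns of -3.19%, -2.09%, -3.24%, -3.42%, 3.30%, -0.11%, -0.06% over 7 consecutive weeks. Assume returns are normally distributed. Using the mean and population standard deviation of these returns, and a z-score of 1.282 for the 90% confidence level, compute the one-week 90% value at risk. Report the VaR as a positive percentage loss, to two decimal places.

r̄ = (-3.19 − 2.09 − 3.24 − 3.42 + 3.3 − 0.11 − 0.06) / 7 = -8.810 / 7 = -1.2586%
Population σ = √[Σ(r − r̄)² / 7] = √[36.5559 / 7] = √5.2223 = 2.2852%
VaR = −(r̄ − z·σ) = −(-1.2586 − 1.282 × 2.2852) = −(-4.1882) = 4.1882%

4.19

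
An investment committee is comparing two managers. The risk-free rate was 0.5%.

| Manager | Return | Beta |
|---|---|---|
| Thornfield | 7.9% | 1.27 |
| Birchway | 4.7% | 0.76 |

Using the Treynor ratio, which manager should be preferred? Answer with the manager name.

Thornfield

Thornfield: Treynor = (7.9% − 0.5%) / 1.27 = 5.827
Birchway: Treynor = (4.7% − 0.5%) / 0.76 = 5.526
Highest: Thornfield (5.827).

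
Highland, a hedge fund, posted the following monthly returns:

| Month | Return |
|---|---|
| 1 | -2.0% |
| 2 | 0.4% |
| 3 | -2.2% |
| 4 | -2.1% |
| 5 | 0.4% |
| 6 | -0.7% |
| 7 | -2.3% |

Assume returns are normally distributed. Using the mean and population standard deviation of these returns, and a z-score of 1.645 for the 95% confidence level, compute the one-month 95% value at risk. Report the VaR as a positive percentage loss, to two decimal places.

3.08

r̄ = (-2 + 0.4 − 2.2 − 2.1 + 0.4 − 0.7 − 2.3) / 7 = -1.2143%
Σ(r − r̄)² = 9.0286; population σ = √(9.0286/7) = 1.1357%
VaR = −(r̄ − z·σ) = −(-1.2143 − 1.645 × 1.1357) = −(-3.0825) = 3.0825%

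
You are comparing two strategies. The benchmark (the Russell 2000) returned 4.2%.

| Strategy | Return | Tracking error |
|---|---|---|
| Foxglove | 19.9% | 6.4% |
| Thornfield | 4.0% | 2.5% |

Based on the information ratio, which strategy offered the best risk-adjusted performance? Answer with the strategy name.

Foxglove

Foxglove: IR = (19.9% − 4.2%) / 6.4% = 2.453
Thornfield: IR = (4.0% − 4.2%) / 2.5% = -0.080
Highest: Foxglove (2.453).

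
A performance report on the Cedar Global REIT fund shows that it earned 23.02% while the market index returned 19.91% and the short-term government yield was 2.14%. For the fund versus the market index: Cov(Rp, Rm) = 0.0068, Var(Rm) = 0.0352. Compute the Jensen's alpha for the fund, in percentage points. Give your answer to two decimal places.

17.45

β = Cov / Var = 0.0068 / 0.0352 = 0.1932
E[R] = Rf + β(Rm − Rf) = 2.14% + 0.1932 × (19.91% − 2.14%) = 5.5732%
α = Rp − E[R] = 23.02% − 5.5732% = 17.4468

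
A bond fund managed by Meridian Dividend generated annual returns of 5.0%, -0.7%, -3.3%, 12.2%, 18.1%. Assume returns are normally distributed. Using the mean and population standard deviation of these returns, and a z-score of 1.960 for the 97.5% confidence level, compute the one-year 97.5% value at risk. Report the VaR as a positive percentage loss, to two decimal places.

r̄ = (5 − 0.7 − 3.3 + 12.2 + 18.1) / 5 = 31.30 / 5 = 6.2600%
Σ(r − r̄)² = 316.8920; population σ = √(316.8920/5) = 7.9611%
VaR = −(r̄ − z·σ) = −(6.2600 − 1.960 × 7.9611) = −(-9.3438) = 9.3438%

9.34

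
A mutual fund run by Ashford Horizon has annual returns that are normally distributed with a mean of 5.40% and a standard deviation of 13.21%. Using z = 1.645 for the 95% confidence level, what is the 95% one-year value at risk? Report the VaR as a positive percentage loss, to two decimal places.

VaR (as % loss) = −(μ − z·σ) = −(5.40% − 1.645 × 13.21%) = −(-16.33045%) = 16.33045%

16.33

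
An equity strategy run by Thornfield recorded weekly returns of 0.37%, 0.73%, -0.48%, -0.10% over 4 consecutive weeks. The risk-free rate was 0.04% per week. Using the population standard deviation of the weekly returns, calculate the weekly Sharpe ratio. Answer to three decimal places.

0.196

μ = (0.37 + 0.73 − 0.48 − 0.1) / 4 = 0.1300%
Σ(r − μ)² = (0.37 − 0.1300)² + (0.73 − 0.1300)² + … = 0.8426
σ = √[0.8426 / 4] = 0.4590%
Sharpe = (μ − rf) / σ = (0.1300 − 0.04) / 0.4590 = 0.0900 / 0.4590 = 0.1961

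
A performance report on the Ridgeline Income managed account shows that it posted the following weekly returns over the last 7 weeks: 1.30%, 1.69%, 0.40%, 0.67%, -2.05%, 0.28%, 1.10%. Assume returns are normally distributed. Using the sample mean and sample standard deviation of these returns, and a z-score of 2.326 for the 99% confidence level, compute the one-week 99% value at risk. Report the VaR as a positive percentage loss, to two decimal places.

r̄ = (1.3 + 1.69 + 0.4 + 0.67 − 2.05 + 0.28 + 1.1) / 7 = 3.390 / 7 = 0.4843%
Σ(r − r̄)² = (1.3 − 0.4843)² + (1.69 − 0.4843)² + (0.4 − 0.4843)² + … = 9.0042
sample σ = √(9.0042 / 6) = √1.5007 = 1.2250%
VaR = −(r̄ − z·σ) = −(0.4843 − 2.326 × 1.2250) = −(-2.3651) = 2.3651%

2.37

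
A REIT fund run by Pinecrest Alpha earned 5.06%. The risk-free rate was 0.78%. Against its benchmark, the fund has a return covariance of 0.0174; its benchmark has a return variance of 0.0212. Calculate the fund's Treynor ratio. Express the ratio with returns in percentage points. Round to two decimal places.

β = Cov / Var = 0.0174 / 0.0212 = 0.8208
Treynor = (Rp − Rf) / β = (5.06% − 0.78%) / 0.8208 = 4.28 / 0.8208 = 5.2144

5.21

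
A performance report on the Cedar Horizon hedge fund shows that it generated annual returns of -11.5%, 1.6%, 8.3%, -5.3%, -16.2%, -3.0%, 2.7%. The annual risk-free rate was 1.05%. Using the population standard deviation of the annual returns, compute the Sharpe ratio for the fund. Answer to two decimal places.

r̄ = (-11.5 + 1.6 + 8.3 − 5.3 − 16.2 − 3 + 2.7) / 7 = -23.40 / 7 = -3.3429%
Population σ = √[Σ(r − r̄)² / 7] = √[432.2971 / 7] = √61.7567 = 7.8585%
Sharpe = (r̄ − rf) / σ = (-3.3429 − 1.05) / 7.8585 = -4.3929 / 7.8585 = -0.5590

-0.56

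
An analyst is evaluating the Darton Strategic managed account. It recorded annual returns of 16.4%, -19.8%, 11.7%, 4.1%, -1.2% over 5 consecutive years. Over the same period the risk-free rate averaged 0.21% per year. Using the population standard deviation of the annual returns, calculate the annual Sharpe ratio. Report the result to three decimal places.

0.161

μ = (16.4 − 19.8 + 11.7 + 4.1 − 1.2) / 5 = 2.2400%
Σ(r − μ)² = (16.4 − 2.2400)² + (-19.8 − 2.2400)² + … = 791.0520
σ = √[791.0520 / 5] = 12.5782%
Sharpe = (μ − rf) / σ = (2.2400 − 0.21) / 12.5782 = 2.0300 / 12.5782 = 0.1614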